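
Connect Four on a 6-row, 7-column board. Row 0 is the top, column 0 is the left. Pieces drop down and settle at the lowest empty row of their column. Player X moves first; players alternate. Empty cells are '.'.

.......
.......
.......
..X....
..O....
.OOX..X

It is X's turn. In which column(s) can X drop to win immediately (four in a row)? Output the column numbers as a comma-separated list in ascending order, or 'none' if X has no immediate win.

Answer: none

Derivation:
col 0: drop X → no win
col 1: drop X → no win
col 2: drop X → no win
col 3: drop X → no win
col 4: drop X → no win
col 5: drop X → no win
col 6: drop X → no win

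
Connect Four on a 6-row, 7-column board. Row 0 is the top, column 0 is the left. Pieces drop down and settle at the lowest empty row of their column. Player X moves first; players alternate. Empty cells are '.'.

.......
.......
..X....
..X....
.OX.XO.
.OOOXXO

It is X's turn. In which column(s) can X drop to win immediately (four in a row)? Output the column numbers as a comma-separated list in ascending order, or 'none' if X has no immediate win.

Answer: 2

Derivation:
col 0: drop X → no win
col 1: drop X → no win
col 2: drop X → WIN!
col 3: drop X → no win
col 4: drop X → no win
col 5: drop X → no win
col 6: drop X → no win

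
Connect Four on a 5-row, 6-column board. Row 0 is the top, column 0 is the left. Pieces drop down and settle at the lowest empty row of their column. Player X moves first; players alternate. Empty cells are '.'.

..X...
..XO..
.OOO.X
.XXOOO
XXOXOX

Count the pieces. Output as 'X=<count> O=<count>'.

X=9 O=9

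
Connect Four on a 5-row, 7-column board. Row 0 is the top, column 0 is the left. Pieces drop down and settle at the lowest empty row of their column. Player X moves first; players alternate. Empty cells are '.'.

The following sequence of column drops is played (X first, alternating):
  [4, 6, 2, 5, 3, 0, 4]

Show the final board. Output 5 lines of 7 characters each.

Answer: .......
.......
.......
....X..
O.XXXOO

Derivation:
Move 1: X drops in col 4, lands at row 4
Move 2: O drops in col 6, lands at row 4
Move 3: X drops in col 2, lands at row 4
Move 4: O drops in col 5, lands at row 4
Move 5: X drops in col 3, lands at row 4
Move 6: O drops in col 0, lands at row 4
Move 7: X drops in col 4, lands at row 3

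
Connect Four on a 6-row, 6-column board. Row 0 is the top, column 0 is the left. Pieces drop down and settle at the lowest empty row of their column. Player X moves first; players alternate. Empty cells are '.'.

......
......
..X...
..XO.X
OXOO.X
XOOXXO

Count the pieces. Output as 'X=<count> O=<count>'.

X=8 O=7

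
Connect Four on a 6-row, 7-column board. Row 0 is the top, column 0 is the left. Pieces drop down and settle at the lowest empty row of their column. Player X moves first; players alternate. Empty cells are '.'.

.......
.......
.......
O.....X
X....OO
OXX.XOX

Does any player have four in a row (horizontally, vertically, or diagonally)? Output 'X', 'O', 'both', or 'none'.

none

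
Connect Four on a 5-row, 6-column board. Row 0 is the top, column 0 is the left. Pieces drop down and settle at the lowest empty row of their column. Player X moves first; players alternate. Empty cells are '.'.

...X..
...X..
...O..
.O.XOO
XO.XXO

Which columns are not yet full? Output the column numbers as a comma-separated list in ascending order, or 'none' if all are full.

col 0: top cell = '.' → open
col 1: top cell = '.' → open
col 2: top cell = '.' → open
col 3: top cell = 'X' → FULL
col 4: top cell = '.' → open
col 5: top cell = '.' → open

Answer: 0,1,2,4,5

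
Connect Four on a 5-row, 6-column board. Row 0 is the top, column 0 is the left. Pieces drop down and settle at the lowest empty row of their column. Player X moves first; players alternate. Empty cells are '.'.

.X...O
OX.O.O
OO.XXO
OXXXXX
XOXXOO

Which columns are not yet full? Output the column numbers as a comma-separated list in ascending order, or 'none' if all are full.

Answer: 0,2,3,4

Derivation:
col 0: top cell = '.' → open
col 1: top cell = 'X' → FULL
col 2: top cell = '.' → open
col 3: top cell = '.' → open
col 4: top cell = '.' → open
col 5: top cell = 'O' → FULL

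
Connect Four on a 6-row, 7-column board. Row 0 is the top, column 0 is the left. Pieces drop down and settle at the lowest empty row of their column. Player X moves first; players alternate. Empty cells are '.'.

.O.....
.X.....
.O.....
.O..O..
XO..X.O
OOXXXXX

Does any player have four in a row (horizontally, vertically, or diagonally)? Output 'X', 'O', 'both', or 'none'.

both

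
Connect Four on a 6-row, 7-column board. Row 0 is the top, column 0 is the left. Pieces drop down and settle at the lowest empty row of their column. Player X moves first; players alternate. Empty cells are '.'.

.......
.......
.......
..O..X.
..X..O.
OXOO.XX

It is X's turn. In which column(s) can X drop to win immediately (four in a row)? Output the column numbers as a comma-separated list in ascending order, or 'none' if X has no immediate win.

Answer: none

Derivation:
col 0: drop X → no win
col 1: drop X → no win
col 2: drop X → no win
col 3: drop X → no win
col 4: drop X → no win
col 5: drop X → no win
col 6: drop X → no win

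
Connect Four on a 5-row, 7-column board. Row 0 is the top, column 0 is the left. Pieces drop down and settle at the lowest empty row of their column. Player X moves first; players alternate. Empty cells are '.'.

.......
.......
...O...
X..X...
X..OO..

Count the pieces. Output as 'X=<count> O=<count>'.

X=3 O=3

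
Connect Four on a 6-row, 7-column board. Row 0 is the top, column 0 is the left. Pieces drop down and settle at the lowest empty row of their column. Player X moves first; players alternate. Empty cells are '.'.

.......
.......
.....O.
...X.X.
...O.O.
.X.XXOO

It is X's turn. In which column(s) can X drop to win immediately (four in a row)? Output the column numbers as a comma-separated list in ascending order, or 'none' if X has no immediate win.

Answer: 2

Derivation:
col 0: drop X → no win
col 1: drop X → no win
col 2: drop X → WIN!
col 3: drop X → no win
col 4: drop X → no win
col 5: drop X → no win
col 6: drop X → no win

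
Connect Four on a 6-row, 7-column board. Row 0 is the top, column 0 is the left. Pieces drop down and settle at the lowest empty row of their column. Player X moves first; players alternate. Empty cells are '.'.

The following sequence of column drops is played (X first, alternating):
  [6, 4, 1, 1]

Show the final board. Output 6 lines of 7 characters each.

Answer: .......
.......
.......
.......
.O.....
.X..O.X

Derivation:
Move 1: X drops in col 6, lands at row 5
Move 2: O drops in col 4, lands at row 5
Move 3: X drops in col 1, lands at row 5
Move 4: O drops in col 1, lands at row 4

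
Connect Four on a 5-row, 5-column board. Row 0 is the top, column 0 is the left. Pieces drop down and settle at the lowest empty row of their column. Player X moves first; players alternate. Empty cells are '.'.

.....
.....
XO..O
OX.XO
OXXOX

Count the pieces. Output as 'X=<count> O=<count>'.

X=6 O=6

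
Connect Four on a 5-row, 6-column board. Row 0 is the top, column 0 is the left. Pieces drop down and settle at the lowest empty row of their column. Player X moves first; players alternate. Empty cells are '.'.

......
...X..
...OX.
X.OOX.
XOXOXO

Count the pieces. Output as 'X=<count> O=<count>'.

X=7 O=6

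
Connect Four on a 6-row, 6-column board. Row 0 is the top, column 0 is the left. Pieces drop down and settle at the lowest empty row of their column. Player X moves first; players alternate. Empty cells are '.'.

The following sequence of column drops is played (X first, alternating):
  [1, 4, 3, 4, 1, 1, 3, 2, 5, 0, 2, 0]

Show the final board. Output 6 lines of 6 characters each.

Answer: ......
......
......
.O....
OXXXO.
OXOXOX

Derivation:
Move 1: X drops in col 1, lands at row 5
Move 2: O drops in col 4, lands at row 5
Move 3: X drops in col 3, lands at row 5
Move 4: O drops in col 4, lands at row 4
Move 5: X drops in col 1, lands at row 4
Move 6: O drops in col 1, lands at row 3
Move 7: X drops in col 3, lands at row 4
Move 8: O drops in col 2, lands at row 5
Move 9: X drops in col 5, lands at row 5
Move 10: O drops in col 0, lands at row 5
Move 11: X drops in col 2, lands at row 4
Move 12: O drops in col 0, lands at row 4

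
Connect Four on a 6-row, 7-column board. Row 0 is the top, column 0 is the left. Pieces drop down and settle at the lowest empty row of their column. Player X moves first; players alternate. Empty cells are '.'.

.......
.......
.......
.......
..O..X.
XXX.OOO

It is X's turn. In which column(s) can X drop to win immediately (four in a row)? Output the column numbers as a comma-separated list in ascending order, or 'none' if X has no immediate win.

Answer: 3

Derivation:
col 0: drop X → no win
col 1: drop X → no win
col 2: drop X → no win
col 3: drop X → WIN!
col 4: drop X → no win
col 5: drop X → no win
col 6: drop X → no win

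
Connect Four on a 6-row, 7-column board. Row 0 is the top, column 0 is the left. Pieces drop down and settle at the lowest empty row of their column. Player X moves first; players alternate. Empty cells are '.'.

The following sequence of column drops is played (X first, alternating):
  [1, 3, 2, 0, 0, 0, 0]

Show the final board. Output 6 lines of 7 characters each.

Move 1: X drops in col 1, lands at row 5
Move 2: O drops in col 3, lands at row 5
Move 3: X drops in col 2, lands at row 5
Move 4: O drops in col 0, lands at row 5
Move 5: X drops in col 0, lands at row 4
Move 6: O drops in col 0, lands at row 3
Move 7: X drops in col 0, lands at row 2

Answer: .......
.......
X......
O......
X......
OXXO...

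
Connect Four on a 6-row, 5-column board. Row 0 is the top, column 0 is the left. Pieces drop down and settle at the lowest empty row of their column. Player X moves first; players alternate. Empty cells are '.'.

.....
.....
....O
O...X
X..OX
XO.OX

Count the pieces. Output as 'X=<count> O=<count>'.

X=5 O=5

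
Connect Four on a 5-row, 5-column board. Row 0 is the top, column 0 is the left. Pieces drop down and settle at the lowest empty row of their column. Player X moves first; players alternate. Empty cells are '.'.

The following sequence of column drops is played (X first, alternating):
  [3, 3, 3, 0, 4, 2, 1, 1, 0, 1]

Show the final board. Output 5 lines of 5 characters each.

Answer: .....
.....
.O.X.
XO.O.
OXOXX

Derivation:
Move 1: X drops in col 3, lands at row 4
Move 2: O drops in col 3, lands at row 3
Move 3: X drops in col 3, lands at row 2
Move 4: O drops in col 0, lands at row 4
Move 5: X drops in col 4, lands at row 4
Move 6: O drops in col 2, lands at row 4
Move 7: X drops in col 1, lands at row 4
Move 8: O drops in col 1, lands at row 3
Move 9: X drops in col 0, lands at row 3
Move 10: O drops in col 1, lands at row 2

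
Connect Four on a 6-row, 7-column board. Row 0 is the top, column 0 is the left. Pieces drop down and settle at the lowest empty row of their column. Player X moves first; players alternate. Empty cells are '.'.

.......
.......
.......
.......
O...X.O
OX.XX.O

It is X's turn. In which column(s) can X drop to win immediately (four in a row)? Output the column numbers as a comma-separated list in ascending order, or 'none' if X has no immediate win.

col 0: drop X → no win
col 1: drop X → no win
col 2: drop X → WIN!
col 3: drop X → no win
col 4: drop X → no win
col 5: drop X → no win
col 6: drop X → no win

Answer: 2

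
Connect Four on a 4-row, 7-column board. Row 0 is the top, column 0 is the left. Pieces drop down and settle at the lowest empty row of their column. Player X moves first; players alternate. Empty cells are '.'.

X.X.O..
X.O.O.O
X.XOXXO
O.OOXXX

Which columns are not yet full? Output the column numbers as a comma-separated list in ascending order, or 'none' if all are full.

Answer: 1,3,5,6

Derivation:
col 0: top cell = 'X' → FULL
col 1: top cell = '.' → open
col 2: top cell = 'X' → FULL
col 3: top cell = '.' → open
col 4: top cell = 'O' → FULL
col 5: top cell = '.' → open
col 6: top cell = '.' → open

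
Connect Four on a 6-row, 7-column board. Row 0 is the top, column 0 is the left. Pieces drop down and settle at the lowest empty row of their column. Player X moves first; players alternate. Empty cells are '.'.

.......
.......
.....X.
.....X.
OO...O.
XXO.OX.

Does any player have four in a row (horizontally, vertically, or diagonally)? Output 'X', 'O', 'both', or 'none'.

none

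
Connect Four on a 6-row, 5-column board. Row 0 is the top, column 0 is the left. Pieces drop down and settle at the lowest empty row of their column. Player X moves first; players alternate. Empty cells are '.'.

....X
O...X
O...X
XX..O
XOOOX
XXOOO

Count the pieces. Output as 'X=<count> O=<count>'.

X=9 O=9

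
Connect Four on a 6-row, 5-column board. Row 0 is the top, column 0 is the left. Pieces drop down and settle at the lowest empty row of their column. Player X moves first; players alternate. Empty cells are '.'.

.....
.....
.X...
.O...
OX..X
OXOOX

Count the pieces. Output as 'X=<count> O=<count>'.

X=5 O=5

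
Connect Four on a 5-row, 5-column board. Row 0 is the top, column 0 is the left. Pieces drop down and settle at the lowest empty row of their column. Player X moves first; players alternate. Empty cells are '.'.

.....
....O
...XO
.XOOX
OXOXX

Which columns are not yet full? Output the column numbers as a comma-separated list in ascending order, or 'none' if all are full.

col 0: top cell = '.' → open
col 1: top cell = '.' → open
col 2: top cell = '.' → open
col 3: top cell = '.' → open
col 4: top cell = '.' → open

Answer: 0,1,2,3,4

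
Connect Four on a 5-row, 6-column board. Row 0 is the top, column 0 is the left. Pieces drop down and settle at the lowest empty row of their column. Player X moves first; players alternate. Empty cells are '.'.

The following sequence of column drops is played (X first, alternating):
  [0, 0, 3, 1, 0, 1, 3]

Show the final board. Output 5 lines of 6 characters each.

Answer: ......
......
X.....
OO.X..
XO.X..

Derivation:
Move 1: X drops in col 0, lands at row 4
Move 2: O drops in col 0, lands at row 3
Move 3: X drops in col 3, lands at row 4
Move 4: O drops in col 1, lands at row 4
Move 5: X drops in col 0, lands at row 2
Move 6: O drops in col 1, lands at row 3
Move 7: X drops in col 3, lands at row 3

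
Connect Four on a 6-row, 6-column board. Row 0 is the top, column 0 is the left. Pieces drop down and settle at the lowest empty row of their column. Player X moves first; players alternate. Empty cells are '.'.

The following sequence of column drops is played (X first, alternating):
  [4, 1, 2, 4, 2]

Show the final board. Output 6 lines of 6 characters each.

Answer: ......
......
......
......
..X.O.
.OX.X.

Derivation:
Move 1: X drops in col 4, lands at row 5
Move 2: O drops in col 1, lands at row 5
Move 3: X drops in col 2, lands at row 5
Move 4: O drops in col 4, lands at row 4
Move 5: X drops in col 2, lands at row 4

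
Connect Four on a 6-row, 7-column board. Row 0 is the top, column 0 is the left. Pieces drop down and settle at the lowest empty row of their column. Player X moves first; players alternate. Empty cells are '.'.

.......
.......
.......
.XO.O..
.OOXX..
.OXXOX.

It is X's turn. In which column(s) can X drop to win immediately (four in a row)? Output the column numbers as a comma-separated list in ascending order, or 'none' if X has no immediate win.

col 0: drop X → no win
col 1: drop X → no win
col 2: drop X → no win
col 3: drop X → no win
col 4: drop X → no win
col 5: drop X → no win
col 6: drop X → no win

Answer: none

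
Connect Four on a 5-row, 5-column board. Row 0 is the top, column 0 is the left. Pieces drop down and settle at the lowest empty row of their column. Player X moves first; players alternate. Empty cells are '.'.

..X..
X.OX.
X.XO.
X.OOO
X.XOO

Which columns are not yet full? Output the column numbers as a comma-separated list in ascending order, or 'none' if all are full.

Answer: 0,1,3,4

Derivation:
col 0: top cell = '.' → open
col 1: top cell = '.' → open
col 2: top cell = 'X' → FULL
col 3: top cell = '.' → open
col 4: top cell = '.' → open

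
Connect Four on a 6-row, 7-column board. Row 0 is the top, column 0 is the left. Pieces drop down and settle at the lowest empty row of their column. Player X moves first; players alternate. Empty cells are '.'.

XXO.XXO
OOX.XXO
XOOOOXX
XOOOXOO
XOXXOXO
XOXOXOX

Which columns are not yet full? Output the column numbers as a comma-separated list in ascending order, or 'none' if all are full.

Answer: 3

Derivation:
col 0: top cell = 'X' → FULL
col 1: top cell = 'X' → FULL
col 2: top cell = 'O' → FULL
col 3: top cell = '.' → open
col 4: top cell = 'X' → FULL
col 5: top cell = 'X' → FULL
col 6: top cell = 'O' → FULL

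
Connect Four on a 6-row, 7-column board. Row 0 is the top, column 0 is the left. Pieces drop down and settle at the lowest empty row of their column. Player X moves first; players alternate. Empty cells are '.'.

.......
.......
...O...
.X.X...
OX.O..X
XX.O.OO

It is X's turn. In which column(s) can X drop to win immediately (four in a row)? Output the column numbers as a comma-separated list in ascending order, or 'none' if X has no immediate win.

Answer: 1

Derivation:
col 0: drop X → no win
col 1: drop X → WIN!
col 2: drop X → no win
col 3: drop X → no win
col 4: drop X → no win
col 5: drop X → no win
col 6: drop X → no win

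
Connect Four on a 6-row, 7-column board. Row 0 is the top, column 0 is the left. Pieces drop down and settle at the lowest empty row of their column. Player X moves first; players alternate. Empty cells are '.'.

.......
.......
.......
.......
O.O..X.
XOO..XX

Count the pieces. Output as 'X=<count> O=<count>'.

X=4 O=4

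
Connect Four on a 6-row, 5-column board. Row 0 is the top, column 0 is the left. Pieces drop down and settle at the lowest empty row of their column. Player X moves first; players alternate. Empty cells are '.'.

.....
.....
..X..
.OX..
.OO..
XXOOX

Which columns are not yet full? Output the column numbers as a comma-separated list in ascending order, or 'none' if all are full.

col 0: top cell = '.' → open
col 1: top cell = '.' → open
col 2: top cell = '.' → open
col 3: top cell = '.' → open
col 4: top cell = '.' → open

Answer: 0,1,2,3,4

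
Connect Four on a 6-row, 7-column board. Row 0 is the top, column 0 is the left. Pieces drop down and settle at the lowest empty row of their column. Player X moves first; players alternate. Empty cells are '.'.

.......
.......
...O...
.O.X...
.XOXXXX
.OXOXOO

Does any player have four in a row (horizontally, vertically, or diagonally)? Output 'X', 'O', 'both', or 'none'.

X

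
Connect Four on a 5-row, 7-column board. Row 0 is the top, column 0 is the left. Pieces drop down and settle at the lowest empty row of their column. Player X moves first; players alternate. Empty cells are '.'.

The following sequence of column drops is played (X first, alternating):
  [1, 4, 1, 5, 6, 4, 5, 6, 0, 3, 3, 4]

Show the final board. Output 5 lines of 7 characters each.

Move 1: X drops in col 1, lands at row 4
Move 2: O drops in col 4, lands at row 4
Move 3: X drops in col 1, lands at row 3
Move 4: O drops in col 5, lands at row 4
Move 5: X drops in col 6, lands at row 4
Move 6: O drops in col 4, lands at row 3
Move 7: X drops in col 5, lands at row 3
Move 8: O drops in col 6, lands at row 3
Move 9: X drops in col 0, lands at row 4
Move 10: O drops in col 3, lands at row 4
Move 11: X drops in col 3, lands at row 3
Move 12: O drops in col 4, lands at row 2

Answer: .......
.......
....O..
.X.XOXO
XX.OOOX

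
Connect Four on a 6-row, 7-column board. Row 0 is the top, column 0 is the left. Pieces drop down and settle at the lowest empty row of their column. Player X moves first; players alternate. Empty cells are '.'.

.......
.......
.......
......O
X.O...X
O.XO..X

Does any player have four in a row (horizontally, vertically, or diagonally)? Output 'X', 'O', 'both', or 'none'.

none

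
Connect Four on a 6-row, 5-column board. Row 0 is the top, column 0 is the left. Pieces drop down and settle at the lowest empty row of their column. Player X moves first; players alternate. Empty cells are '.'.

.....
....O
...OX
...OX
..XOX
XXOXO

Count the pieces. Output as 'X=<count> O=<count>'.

X=7 O=6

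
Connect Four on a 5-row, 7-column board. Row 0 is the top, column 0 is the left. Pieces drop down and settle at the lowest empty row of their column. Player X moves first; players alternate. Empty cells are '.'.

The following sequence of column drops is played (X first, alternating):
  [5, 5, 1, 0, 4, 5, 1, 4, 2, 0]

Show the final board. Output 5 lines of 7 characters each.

Move 1: X drops in col 5, lands at row 4
Move 2: O drops in col 5, lands at row 3
Move 3: X drops in col 1, lands at row 4
Move 4: O drops in col 0, lands at row 4
Move 5: X drops in col 4, lands at row 4
Move 6: O drops in col 5, lands at row 2
Move 7: X drops in col 1, lands at row 3
Move 8: O drops in col 4, lands at row 3
Move 9: X drops in col 2, lands at row 4
Move 10: O drops in col 0, lands at row 3

Answer: .......
.......
.....O.
OX..OO.
OXX.XX.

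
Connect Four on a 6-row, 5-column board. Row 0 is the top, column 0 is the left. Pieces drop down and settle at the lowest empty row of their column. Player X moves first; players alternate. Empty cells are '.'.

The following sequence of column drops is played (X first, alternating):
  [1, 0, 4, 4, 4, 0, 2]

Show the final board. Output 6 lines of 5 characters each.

Move 1: X drops in col 1, lands at row 5
Move 2: O drops in col 0, lands at row 5
Move 3: X drops in col 4, lands at row 5
Move 4: O drops in col 4, lands at row 4
Move 5: X drops in col 4, lands at row 3
Move 6: O drops in col 0, lands at row 4
Move 7: X drops in col 2, lands at row 5

Answer: .....
.....
.....
....X
O...O
OXX.X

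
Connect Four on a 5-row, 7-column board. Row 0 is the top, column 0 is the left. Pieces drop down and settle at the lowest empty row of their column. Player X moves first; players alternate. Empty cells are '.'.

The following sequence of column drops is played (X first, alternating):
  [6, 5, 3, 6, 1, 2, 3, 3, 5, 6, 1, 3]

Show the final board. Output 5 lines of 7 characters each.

Answer: .......
...O...
...O..O
.X.X.XO
.XOX.OX

Derivation:
Move 1: X drops in col 6, lands at row 4
Move 2: O drops in col 5, lands at row 4
Move 3: X drops in col 3, lands at row 4
Move 4: O drops in col 6, lands at row 3
Move 5: X drops in col 1, lands at row 4
Move 6: O drops in col 2, lands at row 4
Move 7: X drops in col 3, lands at row 3
Move 8: O drops in col 3, lands at row 2
Move 9: X drops in col 5, lands at row 3
Move 10: O drops in col 6, lands at row 2
Move 11: X drops in col 1, lands at row 3
Move 12: O drops in col 3, lands at row 1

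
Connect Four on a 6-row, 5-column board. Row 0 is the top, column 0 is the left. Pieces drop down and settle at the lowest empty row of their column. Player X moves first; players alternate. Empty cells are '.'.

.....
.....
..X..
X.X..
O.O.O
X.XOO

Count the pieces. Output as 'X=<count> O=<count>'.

X=5 O=5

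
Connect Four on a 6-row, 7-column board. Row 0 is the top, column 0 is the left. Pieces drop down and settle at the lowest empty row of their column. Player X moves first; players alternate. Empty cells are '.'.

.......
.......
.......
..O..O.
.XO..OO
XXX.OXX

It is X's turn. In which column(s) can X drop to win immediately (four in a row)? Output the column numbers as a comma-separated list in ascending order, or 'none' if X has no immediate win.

Answer: 3

Derivation:
col 0: drop X → no win
col 1: drop X → no win
col 2: drop X → no win
col 3: drop X → WIN!
col 4: drop X → no win
col 5: drop X → no win
col 6: drop X → no win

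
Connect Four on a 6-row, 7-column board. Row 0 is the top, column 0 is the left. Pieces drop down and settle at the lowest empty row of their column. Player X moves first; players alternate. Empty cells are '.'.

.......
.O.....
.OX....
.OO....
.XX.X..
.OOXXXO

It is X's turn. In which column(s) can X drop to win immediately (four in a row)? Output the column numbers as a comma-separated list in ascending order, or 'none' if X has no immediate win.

col 0: drop X → no win
col 1: drop X → no win
col 2: drop X → no win
col 3: drop X → WIN!
col 4: drop X → no win
col 5: drop X → no win
col 6: drop X → no win

Answer: 3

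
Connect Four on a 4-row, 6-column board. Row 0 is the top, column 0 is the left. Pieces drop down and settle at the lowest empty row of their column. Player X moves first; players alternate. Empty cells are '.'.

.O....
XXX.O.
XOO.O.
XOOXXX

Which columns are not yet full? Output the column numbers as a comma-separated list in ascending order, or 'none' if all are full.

Answer: 0,2,3,4,5

Derivation:
col 0: top cell = '.' → open
col 1: top cell = 'O' → FULL
col 2: top cell = '.' → open
col 3: top cell = '.' → open
col 4: top cell = '.' → open
col 5: top cell = '.' → open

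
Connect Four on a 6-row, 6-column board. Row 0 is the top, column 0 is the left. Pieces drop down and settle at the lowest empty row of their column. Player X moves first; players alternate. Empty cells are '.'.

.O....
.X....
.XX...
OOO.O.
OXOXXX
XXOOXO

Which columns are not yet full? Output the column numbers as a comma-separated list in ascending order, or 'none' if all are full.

Answer: 0,2,3,4,5

Derivation:
col 0: top cell = '.' → open
col 1: top cell = 'O' → FULL
col 2: top cell = '.' → open
col 3: top cell = '.' → open
col 4: top cell = '.' → open
col 5: top cell = '.' → open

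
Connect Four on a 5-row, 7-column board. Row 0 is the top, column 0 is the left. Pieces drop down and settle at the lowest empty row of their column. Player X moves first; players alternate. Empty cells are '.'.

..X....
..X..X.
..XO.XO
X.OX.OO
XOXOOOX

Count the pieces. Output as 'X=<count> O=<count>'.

X=10 O=9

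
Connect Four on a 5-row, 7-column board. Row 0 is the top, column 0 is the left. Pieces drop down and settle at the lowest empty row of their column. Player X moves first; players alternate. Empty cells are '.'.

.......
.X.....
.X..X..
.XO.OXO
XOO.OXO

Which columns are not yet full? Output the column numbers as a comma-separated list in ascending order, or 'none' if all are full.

Answer: 0,1,2,3,4,5,6

Derivation:
col 0: top cell = '.' → open
col 1: top cell = '.' → open
col 2: top cell = '.' → open
col 3: top cell = '.' → open
col 4: top cell = '.' → open
col 5: top cell = '.' → open
col 6: top cell = '.' → open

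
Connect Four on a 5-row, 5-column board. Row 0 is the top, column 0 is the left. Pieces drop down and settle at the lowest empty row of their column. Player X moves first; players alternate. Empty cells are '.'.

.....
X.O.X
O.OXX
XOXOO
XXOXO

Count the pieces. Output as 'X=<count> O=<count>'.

X=9 O=8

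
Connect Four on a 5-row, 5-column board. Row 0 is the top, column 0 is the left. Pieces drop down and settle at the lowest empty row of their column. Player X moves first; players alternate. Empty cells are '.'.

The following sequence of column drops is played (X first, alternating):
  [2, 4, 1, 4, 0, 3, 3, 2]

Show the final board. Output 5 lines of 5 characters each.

Answer: .....
.....
.....
..OXO
XXXOO

Derivation:
Move 1: X drops in col 2, lands at row 4
Move 2: O drops in col 4, lands at row 4
Move 3: X drops in col 1, lands at row 4
Move 4: O drops in col 4, lands at row 3
Move 5: X drops in col 0, lands at row 4
Move 6: O drops in col 3, lands at row 4
Move 7: X drops in col 3, lands at row 3
Move 8: O drops in col 2, lands at row 3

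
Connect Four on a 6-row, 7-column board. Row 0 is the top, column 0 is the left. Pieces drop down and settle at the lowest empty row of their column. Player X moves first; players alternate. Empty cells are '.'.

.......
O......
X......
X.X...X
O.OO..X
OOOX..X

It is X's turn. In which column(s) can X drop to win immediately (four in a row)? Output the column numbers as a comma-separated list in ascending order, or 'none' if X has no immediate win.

col 0: drop X → no win
col 1: drop X → no win
col 2: drop X → no win
col 3: drop X → no win
col 4: drop X → no win
col 5: drop X → no win
col 6: drop X → WIN!

Answer: 6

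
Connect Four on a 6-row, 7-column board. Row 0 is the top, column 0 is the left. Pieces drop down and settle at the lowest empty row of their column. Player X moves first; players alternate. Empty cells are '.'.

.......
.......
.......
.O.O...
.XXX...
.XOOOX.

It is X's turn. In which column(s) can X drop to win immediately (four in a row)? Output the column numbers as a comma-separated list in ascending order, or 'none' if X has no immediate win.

Answer: 4

Derivation:
col 0: drop X → no win
col 1: drop X → no win
col 2: drop X → no win
col 3: drop X → no win
col 4: drop X → WIN!
col 5: drop X → no win
col 6: drop X → no win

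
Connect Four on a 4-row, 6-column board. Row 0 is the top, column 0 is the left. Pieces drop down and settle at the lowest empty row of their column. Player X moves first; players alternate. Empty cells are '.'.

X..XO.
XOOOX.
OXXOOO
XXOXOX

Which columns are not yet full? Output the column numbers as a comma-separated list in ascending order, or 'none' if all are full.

col 0: top cell = 'X' → FULL
col 1: top cell = '.' → open
col 2: top cell = '.' → open
col 3: top cell = 'X' → FULL
col 4: top cell = 'O' → FULL
col 5: top cell = '.' → open

Answer: 1,2,5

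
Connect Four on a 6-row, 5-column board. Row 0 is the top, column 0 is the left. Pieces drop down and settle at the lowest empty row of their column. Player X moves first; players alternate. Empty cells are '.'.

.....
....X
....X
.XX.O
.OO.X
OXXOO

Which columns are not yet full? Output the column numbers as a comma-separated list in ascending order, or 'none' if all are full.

col 0: top cell = '.' → open
col 1: top cell = '.' → open
col 2: top cell = '.' → open
col 3: top cell = '.' → open
col 4: top cell = '.' → open

Answer: 0,1,2,3,4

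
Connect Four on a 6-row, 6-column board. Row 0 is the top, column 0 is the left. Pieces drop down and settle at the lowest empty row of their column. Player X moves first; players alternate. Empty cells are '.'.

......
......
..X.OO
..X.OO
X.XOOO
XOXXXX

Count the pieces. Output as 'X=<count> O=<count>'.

X=9 O=8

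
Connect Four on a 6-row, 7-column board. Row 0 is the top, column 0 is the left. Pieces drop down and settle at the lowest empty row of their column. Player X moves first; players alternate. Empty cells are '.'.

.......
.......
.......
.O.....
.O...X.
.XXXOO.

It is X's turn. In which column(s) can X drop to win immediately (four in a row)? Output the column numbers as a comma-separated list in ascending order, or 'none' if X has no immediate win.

col 0: drop X → WIN!
col 1: drop X → no win
col 2: drop X → no win
col 3: drop X → no win
col 4: drop X → no win
col 5: drop X → no win
col 6: drop X → no win

Answer: 0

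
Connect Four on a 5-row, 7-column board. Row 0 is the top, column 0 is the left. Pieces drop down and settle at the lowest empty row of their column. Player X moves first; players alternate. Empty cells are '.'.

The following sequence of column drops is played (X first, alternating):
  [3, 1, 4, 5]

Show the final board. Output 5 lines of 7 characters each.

Move 1: X drops in col 3, lands at row 4
Move 2: O drops in col 1, lands at row 4
Move 3: X drops in col 4, lands at row 4
Move 4: O drops in col 5, lands at row 4

Answer: .......
.......
.......
.......
.O.XXO.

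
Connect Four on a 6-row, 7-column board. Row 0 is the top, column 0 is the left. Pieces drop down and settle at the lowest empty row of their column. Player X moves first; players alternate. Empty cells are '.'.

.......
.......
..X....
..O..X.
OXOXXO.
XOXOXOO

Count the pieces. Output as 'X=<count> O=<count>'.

X=8 O=8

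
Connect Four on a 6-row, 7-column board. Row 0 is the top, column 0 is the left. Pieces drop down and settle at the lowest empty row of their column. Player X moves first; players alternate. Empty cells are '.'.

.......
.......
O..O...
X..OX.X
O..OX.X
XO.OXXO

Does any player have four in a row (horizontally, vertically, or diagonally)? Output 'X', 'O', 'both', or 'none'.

O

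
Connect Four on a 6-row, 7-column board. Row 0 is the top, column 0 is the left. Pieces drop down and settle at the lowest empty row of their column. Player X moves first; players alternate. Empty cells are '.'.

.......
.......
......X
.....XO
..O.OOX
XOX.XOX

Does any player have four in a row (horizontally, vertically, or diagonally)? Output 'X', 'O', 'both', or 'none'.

none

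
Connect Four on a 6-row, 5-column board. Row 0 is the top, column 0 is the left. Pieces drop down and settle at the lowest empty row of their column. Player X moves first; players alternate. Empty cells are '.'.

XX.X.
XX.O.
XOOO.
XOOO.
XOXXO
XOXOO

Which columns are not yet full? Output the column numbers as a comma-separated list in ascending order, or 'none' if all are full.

col 0: top cell = 'X' → FULL
col 1: top cell = 'X' → FULL
col 2: top cell = '.' → open
col 3: top cell = 'X' → FULL
col 4: top cell = '.' → open

Answer: 2,4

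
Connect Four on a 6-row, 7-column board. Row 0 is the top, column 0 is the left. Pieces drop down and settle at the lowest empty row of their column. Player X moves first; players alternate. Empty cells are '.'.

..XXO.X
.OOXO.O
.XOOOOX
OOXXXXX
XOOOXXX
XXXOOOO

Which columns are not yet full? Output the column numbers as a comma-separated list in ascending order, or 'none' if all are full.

col 0: top cell = '.' → open
col 1: top cell = '.' → open
col 2: top cell = 'X' → FULL
col 3: top cell = 'X' → FULL
col 4: top cell = 'O' → FULL
col 5: top cell = '.' → open
col 6: top cell = 'X' → FULL

Answer: 0,1,5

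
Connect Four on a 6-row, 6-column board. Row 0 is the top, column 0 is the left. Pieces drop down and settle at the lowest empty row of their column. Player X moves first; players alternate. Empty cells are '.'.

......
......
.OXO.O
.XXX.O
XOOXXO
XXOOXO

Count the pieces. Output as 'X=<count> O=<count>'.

X=10 O=10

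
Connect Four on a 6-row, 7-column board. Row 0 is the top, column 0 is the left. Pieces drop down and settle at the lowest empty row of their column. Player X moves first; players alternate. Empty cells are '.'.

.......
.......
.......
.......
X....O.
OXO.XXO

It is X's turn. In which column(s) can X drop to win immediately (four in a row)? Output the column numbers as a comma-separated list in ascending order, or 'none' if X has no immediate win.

Answer: none

Derivation:
col 0: drop X → no win
col 1: drop X → no win
col 2: drop X → no win
col 3: drop X → no win
col 4: drop X → no win
col 5: drop X → no win
col 6: drop X → no win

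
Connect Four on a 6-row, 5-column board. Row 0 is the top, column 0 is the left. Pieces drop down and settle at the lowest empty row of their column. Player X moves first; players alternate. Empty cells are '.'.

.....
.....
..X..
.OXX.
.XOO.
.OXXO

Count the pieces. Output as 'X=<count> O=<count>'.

X=6 O=5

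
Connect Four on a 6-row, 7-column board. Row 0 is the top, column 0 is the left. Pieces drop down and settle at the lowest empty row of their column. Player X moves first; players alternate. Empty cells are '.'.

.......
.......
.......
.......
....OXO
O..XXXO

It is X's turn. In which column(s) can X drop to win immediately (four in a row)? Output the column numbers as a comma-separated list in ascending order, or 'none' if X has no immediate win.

col 0: drop X → no win
col 1: drop X → no win
col 2: drop X → WIN!
col 3: drop X → no win
col 4: drop X → no win
col 5: drop X → no win
col 6: drop X → no win

Answer: 2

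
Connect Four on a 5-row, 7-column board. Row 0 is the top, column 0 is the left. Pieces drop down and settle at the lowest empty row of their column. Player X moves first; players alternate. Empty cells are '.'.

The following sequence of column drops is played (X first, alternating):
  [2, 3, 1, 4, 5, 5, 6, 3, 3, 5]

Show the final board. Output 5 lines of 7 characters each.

Answer: .......
.......
...X.O.
...O.O.
.XXOOXX

Derivation:
Move 1: X drops in col 2, lands at row 4
Move 2: O drops in col 3, lands at row 4
Move 3: X drops in col 1, lands at row 4
Move 4: O drops in col 4, lands at row 4
Move 5: X drops in col 5, lands at row 4
Move 6: O drops in col 5, lands at row 3
Move 7: X drops in col 6, lands at row 4
Move 8: O drops in col 3, lands at row 3
Move 9: X drops in col 3, lands at row 2
Move 10: O drops in col 5, lands at row 2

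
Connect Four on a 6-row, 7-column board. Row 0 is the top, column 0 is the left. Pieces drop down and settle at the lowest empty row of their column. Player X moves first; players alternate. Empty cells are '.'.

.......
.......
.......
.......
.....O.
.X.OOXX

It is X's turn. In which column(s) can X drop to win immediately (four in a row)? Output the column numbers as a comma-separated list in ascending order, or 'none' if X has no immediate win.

Answer: none

Derivation:
col 0: drop X → no win
col 1: drop X → no win
col 2: drop X → no win
col 3: drop X → no win
col 4: drop X → no win
col 5: drop X → no win
col 6: drop X → no win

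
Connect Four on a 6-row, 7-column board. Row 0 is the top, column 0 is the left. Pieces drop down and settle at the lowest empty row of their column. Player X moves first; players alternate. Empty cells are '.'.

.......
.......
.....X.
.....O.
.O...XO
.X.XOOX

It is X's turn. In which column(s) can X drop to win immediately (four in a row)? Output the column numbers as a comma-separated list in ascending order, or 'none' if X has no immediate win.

col 0: drop X → no win
col 1: drop X → no win
col 2: drop X → no win
col 3: drop X → no win
col 4: drop X → no win
col 5: drop X → no win
col 6: drop X → no win

Answer: none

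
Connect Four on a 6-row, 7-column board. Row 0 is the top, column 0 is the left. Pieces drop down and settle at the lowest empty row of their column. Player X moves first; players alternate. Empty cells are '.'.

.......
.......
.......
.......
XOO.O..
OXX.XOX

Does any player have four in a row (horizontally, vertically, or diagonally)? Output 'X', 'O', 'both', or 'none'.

none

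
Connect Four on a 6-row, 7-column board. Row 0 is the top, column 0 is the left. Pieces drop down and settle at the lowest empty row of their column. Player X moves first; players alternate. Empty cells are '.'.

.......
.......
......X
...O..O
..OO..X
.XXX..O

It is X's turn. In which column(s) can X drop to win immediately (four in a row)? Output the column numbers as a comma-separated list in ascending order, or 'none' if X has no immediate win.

col 0: drop X → WIN!
col 1: drop X → no win
col 2: drop X → no win
col 3: drop X → no win
col 4: drop X → WIN!
col 5: drop X → no win
col 6: drop X → no win

Answer: 0,4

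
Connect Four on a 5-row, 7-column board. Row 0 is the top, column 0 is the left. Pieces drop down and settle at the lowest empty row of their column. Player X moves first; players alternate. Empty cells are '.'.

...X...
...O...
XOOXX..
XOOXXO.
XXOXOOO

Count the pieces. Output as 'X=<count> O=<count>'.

X=10 O=10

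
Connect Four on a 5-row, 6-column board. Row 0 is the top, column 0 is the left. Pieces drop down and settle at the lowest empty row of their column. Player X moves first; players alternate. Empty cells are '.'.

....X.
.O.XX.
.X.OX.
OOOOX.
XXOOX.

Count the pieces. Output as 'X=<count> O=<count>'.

X=9 O=8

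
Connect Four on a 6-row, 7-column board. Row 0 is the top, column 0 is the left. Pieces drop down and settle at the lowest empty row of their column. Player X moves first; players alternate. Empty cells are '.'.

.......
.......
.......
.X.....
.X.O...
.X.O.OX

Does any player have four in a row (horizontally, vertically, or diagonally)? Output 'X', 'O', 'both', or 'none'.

none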